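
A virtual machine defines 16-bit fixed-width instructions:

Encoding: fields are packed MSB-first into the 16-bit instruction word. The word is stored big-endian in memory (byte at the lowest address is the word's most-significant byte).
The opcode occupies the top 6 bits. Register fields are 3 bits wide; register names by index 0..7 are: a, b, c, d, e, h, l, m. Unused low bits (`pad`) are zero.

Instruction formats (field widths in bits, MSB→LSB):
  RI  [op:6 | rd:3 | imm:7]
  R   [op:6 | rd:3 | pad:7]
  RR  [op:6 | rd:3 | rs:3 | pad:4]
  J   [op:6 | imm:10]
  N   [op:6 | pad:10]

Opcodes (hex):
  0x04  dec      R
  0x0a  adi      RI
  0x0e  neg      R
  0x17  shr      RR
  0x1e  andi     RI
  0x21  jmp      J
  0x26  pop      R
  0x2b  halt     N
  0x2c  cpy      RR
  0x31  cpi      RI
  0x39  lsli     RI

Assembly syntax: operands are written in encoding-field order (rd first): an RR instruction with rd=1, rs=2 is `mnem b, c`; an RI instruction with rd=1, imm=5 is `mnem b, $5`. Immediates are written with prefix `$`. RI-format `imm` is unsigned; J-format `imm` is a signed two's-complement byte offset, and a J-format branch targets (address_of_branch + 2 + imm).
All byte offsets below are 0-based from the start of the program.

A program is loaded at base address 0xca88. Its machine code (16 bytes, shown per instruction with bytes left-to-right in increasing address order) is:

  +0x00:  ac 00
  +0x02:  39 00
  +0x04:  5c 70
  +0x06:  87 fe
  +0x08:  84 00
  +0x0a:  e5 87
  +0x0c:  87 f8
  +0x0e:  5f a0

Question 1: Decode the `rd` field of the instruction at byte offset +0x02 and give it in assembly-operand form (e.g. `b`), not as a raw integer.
+0x02: 39 00 ⇒ word 0x3900 (big)
  op=0x3900>>10=0xe ⇒ neg (R)
  rd: (w>>7)&0x7=0x2 → c

c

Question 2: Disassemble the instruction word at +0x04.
shr a, m

+0x04: 5c 70 ⇒ word 0x5c70 (big)
  opcode bits[15:10]=0x17: shr/RR
  rd: (w>>7)&0x7=0x0 → a
  rs: (w>>4)&0x7=0x7 → m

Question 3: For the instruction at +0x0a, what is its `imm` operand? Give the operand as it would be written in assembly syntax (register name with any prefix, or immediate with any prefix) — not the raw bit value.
@+0a  big-endian(e5 87) = 0xe587
  top 6b → 0x39 → lsli [RI]
  [9:7] rd=3 = d
  [6:0] imm=7 = $7

$7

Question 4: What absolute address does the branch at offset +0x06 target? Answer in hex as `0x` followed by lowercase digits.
0xca8e

[06] 87 fe → 0x87fe
  opcode bits[15:10]=0x21: jmp/J
  [9:0] imm=1022 (s10→-2) = $-2
  target = base 0xca88 + off 0x06 + 2 + imm -2 = 0xca8e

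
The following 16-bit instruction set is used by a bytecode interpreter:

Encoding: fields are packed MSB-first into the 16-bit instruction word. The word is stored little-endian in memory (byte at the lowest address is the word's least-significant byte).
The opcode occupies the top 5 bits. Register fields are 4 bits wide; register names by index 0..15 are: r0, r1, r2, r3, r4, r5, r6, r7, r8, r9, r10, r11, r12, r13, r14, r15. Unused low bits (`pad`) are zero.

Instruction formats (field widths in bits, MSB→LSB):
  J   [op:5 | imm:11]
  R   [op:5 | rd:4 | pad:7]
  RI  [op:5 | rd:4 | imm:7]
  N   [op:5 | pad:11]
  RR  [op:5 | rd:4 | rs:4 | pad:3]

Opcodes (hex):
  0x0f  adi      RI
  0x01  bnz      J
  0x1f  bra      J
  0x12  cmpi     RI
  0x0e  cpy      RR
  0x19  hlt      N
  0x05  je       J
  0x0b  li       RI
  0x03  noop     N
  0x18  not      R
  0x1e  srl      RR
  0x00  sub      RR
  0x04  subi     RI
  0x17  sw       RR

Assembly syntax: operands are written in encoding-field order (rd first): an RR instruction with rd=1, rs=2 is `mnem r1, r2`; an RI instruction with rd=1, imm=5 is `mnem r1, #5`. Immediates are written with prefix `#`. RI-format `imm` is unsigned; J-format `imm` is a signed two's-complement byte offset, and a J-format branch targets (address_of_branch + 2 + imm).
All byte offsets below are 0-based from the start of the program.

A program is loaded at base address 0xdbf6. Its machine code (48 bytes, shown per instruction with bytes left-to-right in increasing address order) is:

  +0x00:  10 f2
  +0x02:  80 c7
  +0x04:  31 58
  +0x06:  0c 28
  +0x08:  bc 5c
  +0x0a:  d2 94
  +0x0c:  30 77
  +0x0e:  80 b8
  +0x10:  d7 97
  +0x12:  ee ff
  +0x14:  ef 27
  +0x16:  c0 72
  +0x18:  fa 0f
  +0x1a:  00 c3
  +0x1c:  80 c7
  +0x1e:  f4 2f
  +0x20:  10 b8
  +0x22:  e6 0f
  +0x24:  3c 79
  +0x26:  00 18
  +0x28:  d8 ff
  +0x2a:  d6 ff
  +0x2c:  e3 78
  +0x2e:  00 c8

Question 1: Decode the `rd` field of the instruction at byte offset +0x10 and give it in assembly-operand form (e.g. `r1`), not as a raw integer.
r15

@+10  little-endian(d7 97) = 0x97d7
  opcode bits[15:11]=0x12: cmpi/RI
  rd: (w>>7)&0xf=0xf → r15
  imm: (w>>0)&0x7f=0x57 → #87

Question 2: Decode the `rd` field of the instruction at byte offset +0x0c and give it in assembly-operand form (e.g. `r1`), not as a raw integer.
@+0c  little-endian(30 77) = 0x7730
  opcode bits[15:11]=0xe: cpy/RR
  rd: (w>>7)&0xf=0xe → r14
  rs: (w>>3)&0xf=0x6 → r6

r14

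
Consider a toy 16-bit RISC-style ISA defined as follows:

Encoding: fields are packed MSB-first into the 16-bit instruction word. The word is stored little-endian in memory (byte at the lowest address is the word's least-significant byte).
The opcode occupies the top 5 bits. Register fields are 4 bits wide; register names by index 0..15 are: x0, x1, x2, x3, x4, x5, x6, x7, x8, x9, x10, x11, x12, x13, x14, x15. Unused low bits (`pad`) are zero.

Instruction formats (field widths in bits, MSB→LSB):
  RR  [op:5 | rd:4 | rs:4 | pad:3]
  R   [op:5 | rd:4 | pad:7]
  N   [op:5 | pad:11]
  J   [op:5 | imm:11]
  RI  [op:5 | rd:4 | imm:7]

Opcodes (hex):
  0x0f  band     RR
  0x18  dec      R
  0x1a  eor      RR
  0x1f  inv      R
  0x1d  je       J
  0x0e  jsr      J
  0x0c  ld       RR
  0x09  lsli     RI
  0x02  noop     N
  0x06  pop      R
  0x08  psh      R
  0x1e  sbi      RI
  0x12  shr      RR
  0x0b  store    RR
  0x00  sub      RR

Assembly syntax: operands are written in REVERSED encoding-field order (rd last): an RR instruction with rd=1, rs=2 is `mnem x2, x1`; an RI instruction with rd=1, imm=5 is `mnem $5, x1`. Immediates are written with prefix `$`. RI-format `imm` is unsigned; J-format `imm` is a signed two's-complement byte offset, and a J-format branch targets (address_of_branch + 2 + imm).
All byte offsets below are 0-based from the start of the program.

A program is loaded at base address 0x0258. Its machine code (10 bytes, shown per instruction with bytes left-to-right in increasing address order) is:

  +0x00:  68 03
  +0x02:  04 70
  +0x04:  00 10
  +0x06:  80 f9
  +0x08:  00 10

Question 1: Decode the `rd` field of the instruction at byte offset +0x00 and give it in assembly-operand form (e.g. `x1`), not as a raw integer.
[00] 68 03 → 0x0368
  op=0x0368>>11=0x0 ⇒ sub (RR)
  rd: (w>>7)&0xf=0x6 → x6
  rs: (w>>3)&0xf=0xd → x13

x6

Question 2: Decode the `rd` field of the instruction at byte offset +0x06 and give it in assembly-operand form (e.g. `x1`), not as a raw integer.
@+06  little-endian(80 f9) = 0xf980
  op=0xf980>>11=0x1f ⇒ inv (R)
  rd: (w>>7)&0xf=0x3 → x3

x3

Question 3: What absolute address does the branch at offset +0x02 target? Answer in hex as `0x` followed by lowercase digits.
0x0260

[02] 04 70 → 0x7004
  op=0x7004>>11=0xe ⇒ jsr (J)
  [10:0] imm=4 = $4
  target = base 0x0258 + off 0x02 + 2 + imm 4 = 0x0260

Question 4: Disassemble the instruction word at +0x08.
noop

off 0x08: read 00 10 as little → 0x1000
  top 5b → 0x2 → noop [N]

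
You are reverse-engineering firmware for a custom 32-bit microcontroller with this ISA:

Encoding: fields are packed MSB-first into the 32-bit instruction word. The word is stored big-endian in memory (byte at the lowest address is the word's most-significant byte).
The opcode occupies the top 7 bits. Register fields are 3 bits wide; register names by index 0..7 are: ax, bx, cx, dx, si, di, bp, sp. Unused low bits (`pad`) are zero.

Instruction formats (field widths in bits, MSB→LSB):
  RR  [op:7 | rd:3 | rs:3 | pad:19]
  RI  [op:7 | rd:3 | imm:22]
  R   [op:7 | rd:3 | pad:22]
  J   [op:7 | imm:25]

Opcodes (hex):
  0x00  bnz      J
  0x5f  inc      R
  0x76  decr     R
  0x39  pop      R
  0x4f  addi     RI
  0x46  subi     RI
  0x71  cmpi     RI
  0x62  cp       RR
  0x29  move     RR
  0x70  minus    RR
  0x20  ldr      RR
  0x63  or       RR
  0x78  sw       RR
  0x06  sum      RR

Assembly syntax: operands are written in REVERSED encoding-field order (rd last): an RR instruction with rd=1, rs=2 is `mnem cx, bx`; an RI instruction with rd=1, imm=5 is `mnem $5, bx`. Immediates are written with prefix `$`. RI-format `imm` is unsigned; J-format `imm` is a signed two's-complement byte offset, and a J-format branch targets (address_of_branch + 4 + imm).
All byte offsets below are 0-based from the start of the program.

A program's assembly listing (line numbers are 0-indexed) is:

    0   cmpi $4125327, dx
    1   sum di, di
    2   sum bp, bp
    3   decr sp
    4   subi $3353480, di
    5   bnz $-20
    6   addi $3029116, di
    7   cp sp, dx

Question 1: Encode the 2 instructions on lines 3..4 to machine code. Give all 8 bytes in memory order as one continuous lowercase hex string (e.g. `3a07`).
edc000008d732b88

3. decr fields op=0x76:7|rd=7:3|pad=0:22 → word edc00000h → ed c0 00 00
4. subi fields op=0x46:7|rd=5:3|imm=3353480:22 → word 8d732b88h → 8d 73 2b 88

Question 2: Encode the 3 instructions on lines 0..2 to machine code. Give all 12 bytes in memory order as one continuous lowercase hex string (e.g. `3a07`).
line 0 (cmpi): pack op=0x71:7|rd=3:3|imm=4125327:22 = 0xe2fef28f; big→ e2 fe f2 8f
line 1 (sum): pack op=0x6:7|rd=5:3|rs=5:3|pad=0:19 = 0x0d680000; big→ 0d 68 00 00
line 2 (sum): pack op=0x6:7|rd=6:3|rs=6:3|pad=0:19 = 0x0db00000; big→ 0d b0 00 00

e2fef28f0d6800000db00000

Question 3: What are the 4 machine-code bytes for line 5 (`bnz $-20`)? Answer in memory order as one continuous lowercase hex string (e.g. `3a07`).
01ffffec

L5: bnz op=0x0:7|imm=-20:25 ⇒ 0x01ffffec ⇒ big 01 ff ff ec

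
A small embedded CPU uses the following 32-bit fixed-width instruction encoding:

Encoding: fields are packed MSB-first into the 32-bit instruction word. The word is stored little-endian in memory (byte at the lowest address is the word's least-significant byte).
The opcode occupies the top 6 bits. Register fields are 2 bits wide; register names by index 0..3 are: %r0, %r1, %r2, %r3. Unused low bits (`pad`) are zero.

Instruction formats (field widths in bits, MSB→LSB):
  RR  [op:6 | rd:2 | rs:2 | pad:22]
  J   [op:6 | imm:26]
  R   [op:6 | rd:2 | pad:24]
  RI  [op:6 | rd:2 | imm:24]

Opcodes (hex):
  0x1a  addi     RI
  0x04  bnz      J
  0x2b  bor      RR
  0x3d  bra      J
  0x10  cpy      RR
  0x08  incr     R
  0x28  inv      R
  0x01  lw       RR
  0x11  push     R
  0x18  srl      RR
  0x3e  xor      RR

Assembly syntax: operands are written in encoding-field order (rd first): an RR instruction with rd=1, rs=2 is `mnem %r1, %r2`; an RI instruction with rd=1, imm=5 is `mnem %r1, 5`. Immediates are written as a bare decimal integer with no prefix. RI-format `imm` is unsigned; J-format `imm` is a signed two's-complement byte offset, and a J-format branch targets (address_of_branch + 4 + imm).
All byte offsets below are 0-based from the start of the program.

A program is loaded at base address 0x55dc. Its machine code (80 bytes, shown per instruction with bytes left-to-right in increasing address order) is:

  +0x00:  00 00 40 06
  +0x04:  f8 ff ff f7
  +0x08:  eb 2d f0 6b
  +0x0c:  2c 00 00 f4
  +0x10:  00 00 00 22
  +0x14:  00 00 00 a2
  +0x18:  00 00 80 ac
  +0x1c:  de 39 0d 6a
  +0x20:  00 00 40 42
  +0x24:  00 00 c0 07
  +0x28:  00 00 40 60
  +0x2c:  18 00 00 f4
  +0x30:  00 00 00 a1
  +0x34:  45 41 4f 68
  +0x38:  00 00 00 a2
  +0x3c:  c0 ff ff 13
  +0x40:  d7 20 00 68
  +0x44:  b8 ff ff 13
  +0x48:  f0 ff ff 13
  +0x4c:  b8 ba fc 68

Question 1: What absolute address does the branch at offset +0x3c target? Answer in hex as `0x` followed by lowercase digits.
0x55dc

[3c] c0 ff ff 13 → 0x13ffffc0
  op=0x13ffffc0>>26=0x4 ⇒ bnz (J)
  imm@[25:0]=0x3ffffc0 (s26→-64) ⇒ -64
  target = base 0x55dc + off 0x3c + 4 + imm -64 = 0x55dc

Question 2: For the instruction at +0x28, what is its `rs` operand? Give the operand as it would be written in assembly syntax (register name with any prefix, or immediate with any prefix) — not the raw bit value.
%r1

off 0x28: read 00 00 40 60 as little → 0x60400000
  top 6b → 0x18 → srl [RR]
  rd: (w>>24)&0x3=0x0 → %r0
  rs: (w>>22)&0x3=0x1 → %r1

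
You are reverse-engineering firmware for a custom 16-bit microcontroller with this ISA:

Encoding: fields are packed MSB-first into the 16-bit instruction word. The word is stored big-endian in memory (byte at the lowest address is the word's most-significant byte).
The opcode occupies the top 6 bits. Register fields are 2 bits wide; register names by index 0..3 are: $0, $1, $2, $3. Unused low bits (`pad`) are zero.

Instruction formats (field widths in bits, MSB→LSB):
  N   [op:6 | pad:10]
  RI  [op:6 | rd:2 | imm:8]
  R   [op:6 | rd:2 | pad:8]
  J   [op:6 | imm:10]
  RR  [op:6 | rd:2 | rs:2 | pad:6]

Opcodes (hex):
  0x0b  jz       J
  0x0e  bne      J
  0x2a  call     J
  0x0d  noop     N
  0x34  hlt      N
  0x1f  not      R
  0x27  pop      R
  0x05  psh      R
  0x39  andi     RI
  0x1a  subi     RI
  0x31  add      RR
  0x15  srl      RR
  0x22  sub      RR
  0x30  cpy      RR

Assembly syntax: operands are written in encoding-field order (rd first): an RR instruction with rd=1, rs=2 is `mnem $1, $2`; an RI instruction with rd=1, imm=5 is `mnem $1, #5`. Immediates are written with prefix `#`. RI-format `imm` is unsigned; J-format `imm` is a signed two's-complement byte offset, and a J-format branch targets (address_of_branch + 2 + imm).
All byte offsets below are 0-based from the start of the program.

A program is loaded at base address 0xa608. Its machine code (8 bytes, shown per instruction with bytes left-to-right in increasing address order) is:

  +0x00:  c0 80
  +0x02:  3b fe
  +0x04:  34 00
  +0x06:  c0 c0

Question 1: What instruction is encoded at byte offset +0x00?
cpy $0, $2

@+00  big-endian(c0 80) = 0xc080
  opcode bits[15:10]=0x30: cpy/RR
  [9:8] rd=0 = $0
  [7:6] rs=2 = $2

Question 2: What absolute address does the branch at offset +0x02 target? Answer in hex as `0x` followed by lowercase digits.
0xa60a

+0x02: 3b fe ⇒ word 0x3bfe (big)
  opcode bits[15:10]=0xe: bne/J
  [9:0] imm=1022 (s10→-2) = #-2
  target = base 0xa608 + off 0x02 + 2 + imm -2 = 0xa60a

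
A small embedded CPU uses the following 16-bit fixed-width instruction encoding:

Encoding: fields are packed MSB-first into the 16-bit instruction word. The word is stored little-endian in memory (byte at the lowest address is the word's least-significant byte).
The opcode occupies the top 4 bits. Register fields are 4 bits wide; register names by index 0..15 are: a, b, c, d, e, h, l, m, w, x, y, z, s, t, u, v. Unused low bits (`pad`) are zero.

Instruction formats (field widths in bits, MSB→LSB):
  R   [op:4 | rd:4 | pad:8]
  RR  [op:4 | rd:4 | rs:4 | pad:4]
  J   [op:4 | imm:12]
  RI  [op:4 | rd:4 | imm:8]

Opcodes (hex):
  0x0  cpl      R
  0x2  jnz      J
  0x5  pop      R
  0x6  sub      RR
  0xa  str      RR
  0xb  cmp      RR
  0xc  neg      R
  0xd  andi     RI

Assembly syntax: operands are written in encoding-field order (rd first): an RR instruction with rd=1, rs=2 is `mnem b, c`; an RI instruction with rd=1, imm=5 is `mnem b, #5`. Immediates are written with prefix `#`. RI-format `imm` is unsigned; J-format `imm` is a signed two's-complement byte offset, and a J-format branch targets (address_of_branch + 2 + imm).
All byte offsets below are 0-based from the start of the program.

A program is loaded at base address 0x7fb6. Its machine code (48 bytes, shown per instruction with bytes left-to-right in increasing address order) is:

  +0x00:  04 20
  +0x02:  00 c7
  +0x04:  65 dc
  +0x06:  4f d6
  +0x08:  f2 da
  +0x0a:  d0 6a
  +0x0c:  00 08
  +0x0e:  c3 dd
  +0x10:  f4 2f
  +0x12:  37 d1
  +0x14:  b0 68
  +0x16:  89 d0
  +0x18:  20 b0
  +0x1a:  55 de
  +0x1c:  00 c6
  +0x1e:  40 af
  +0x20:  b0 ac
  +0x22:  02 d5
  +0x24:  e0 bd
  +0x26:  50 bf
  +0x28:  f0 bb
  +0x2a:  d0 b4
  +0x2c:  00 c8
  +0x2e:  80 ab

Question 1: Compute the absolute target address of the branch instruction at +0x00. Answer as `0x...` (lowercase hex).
[00] 04 20 → 0x2004
  top 4b → 0x2 → jnz [J]
  [11:0] imm=4 = #4
  target = base 0x7fb6 + off 0x00 + 2 + imm 4 = 0x7fbc

0x7fbc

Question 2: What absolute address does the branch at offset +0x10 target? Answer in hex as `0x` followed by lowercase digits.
+0x10: f4 2f ⇒ word 0x2ff4 (little)
  opcode bits[15:12]=0x2: jnz/J
  imm@[11:0]=0xff4 (s12→-12) ⇒ #-12
  target = base 0x7fb6 + off 0x10 + 2 + imm -12 = 0x7fbc

0x7fbc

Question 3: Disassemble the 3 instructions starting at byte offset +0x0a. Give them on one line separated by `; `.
sub y, t; cpl w; andi t, #195

@+0a  little-endian(d0 6a) = 0x6ad0
  top 4b → 0x6 → sub [RR]
  [11:8] rd=10 = y
  [7:4] rs=13 = t
@+0c  little-endian(00 08) = 0x0800
  top 4b → 0x0 → cpl [R]
  [11:8] rd=8 = w
@+0e  little-endian(c3 dd) = 0xddc3
  top 4b → 0xd → andi [RI]
  [11:8] rd=13 = t
  [7:0] imm=195 = #195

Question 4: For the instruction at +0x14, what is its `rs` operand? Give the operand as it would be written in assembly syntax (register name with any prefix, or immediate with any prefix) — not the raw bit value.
z

+0x14: b0 68 ⇒ word 0x68b0 (little)
  op=0x68b0>>12=0x6 ⇒ sub (RR)
  rd: (w>>8)&0xf=0x8 → w
  rs: (w>>4)&0xf=0xb → z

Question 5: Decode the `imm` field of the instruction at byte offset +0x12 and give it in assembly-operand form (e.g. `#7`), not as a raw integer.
@+12  little-endian(37 d1) = 0xd137
  opcode bits[15:12]=0xd: andi/RI
  rd@[11:8]=0x1 ⇒ b
  imm@[7:0]=0x37 ⇒ #55

#55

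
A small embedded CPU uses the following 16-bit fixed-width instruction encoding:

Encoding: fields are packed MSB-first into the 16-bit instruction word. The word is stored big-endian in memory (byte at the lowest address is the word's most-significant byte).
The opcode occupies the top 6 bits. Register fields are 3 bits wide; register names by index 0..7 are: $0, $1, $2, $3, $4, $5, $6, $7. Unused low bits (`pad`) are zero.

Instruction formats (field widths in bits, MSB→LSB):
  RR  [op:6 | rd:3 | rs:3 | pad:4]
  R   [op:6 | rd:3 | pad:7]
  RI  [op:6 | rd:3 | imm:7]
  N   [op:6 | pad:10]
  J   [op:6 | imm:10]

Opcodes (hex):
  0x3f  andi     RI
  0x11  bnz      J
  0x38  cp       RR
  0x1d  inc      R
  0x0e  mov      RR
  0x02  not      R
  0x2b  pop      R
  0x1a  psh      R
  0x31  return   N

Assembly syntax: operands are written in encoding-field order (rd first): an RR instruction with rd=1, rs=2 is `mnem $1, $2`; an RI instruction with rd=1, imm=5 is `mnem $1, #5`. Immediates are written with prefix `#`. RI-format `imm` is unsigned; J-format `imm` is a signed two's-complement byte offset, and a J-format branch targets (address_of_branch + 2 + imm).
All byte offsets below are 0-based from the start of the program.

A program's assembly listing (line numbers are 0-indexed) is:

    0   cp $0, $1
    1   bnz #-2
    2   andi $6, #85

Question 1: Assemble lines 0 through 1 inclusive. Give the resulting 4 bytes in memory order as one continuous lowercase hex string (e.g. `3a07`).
line 0 (cp): pack op=0x38:6|rd=0:3|rs=1:3|pad=0:4 = 0xe010; big→ e0 10
line 1 (bnz): pack op=0x11:6|imm=-2:10 = 0x47fe; big→ 47 fe

e01047fe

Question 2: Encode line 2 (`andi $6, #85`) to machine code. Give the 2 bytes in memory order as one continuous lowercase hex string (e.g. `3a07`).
ff55

line 2 (andi): pack op=0x3f:6|rd=6:3|imm=85:7 = 0xff55; big→ ff 55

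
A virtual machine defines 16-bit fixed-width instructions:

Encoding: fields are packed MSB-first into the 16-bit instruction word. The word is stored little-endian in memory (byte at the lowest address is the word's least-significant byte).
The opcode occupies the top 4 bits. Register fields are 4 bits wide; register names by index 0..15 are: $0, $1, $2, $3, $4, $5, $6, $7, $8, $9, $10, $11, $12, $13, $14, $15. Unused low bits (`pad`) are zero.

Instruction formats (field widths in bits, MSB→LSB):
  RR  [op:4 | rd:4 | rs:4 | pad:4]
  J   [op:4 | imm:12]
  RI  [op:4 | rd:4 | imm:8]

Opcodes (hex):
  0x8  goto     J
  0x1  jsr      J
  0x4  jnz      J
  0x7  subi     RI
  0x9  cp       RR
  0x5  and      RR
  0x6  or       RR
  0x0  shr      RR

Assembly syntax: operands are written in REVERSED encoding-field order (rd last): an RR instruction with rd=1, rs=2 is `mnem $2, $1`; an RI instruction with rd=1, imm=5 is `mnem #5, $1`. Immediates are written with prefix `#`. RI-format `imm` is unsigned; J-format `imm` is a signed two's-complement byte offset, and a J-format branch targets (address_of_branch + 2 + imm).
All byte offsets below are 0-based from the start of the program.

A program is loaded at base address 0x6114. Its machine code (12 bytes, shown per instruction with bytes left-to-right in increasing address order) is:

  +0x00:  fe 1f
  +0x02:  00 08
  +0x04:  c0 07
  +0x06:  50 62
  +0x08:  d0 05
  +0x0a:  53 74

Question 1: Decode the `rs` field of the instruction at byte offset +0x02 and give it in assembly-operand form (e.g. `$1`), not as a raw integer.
$0

+0x02: 00 08 ⇒ word 0x0800 (little)
  opcode bits[15:12]=0x0: shr/RR
  [11:8] rd=8 = $8
  [7:4] rs=0 = $0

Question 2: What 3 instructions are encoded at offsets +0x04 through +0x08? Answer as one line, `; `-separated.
@+04  little-endian(c0 07) = 0x07c0
  opcode bits[15:12]=0x0: shr/RR
  rd@[11:8]=0x7 ⇒ $7
  rs@[7:4]=0xc ⇒ $12
@+06  little-endian(50 62) = 0x6250
  opcode bits[15:12]=0x6: or/RR
  rd@[11:8]=0x2 ⇒ $2
  rs@[7:4]=0x5 ⇒ $5
@+08  little-endian(d0 05) = 0x05d0
  opcode bits[15:12]=0x0: shr/RR
  rd@[11:8]=0x5 ⇒ $5
  rs@[7:4]=0xd ⇒ $13

shr $12, $7; or $5, $2; shr $13, $5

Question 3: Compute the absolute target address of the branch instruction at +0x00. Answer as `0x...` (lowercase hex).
off 0x00: read fe 1f as little → 0x1ffe
  opcode bits[15:12]=0x1: jsr/J
  [11:0] imm=4094 (s12→-2) = #-2
  target = base 0x6114 + off 0x00 + 2 + imm -2 = 0x6114

0x6114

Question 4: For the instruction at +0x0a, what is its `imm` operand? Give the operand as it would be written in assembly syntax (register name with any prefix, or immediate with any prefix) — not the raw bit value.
+0x0a: 53 74 ⇒ word 0x7453 (little)
  top 4b → 0x7 → subi [RI]
  [11:8] rd=4 = $4
  [7:0] imm=83 = #83

#83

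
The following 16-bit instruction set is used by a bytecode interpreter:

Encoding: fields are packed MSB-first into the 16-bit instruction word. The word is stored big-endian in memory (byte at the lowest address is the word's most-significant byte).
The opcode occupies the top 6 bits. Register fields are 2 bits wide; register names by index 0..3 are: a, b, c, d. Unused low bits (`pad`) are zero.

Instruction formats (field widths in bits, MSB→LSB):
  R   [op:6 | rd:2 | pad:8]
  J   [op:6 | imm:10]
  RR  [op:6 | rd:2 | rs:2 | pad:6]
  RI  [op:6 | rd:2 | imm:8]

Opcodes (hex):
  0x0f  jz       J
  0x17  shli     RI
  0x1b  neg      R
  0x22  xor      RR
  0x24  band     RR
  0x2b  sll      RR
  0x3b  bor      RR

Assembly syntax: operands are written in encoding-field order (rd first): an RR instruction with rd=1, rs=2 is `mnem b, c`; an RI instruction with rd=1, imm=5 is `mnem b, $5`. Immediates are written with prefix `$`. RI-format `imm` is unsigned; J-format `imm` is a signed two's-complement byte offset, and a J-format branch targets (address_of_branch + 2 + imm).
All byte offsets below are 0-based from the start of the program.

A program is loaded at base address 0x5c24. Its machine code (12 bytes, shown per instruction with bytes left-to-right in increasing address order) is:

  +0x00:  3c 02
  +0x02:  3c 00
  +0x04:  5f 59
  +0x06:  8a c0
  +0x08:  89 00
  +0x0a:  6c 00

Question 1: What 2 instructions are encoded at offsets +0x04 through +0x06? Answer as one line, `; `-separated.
shli d, $89; xor c, d

@+04  big-endian(5f 59) = 0x5f59
  opcode bits[15:10]=0x17: shli/RI
  [9:8] rd=3 = d
  [7:0] imm=89 = $89
@+06  big-endian(8a c0) = 0x8ac0
  opcode bits[15:10]=0x22: xor/RR
  [9:8] rd=2 = c
  [7:6] rs=3 = d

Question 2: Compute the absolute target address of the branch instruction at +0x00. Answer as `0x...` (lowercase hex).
0x5c28

+0x00: 3c 02 ⇒ word 0x3c02 (big)
  opcode bits[15:10]=0xf: jz/J
  [9:0] imm=2 = $2
  target = base 0x5c24 + off 0x00 + 2 + imm 2 = 0x5c28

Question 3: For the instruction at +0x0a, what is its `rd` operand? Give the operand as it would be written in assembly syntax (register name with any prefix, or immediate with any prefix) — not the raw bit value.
off 0x0a: read 6c 00 as big → 0x6c00
  opcode bits[15:10]=0x1b: neg/R
  rd@[9:8]=0x0 ⇒ a

a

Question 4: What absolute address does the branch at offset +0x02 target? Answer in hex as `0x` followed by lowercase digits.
0x5c28

[02] 3c 00 → 0x3c00
  top 6b → 0xf → jz [J]
  imm@[9:0]=0x0 ⇒ $0
  target = base 0x5c24 + off 0x02 + 2 + imm 0 = 0x5c28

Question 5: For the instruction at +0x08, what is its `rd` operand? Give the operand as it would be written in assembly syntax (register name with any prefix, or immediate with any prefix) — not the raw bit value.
b

@+08  big-endian(89 00) = 0x8900
  op=0x8900>>10=0x22 ⇒ xor (RR)
  rd@[9:8]=0x1 ⇒ b
  rs@[7:6]=0x0 ⇒ a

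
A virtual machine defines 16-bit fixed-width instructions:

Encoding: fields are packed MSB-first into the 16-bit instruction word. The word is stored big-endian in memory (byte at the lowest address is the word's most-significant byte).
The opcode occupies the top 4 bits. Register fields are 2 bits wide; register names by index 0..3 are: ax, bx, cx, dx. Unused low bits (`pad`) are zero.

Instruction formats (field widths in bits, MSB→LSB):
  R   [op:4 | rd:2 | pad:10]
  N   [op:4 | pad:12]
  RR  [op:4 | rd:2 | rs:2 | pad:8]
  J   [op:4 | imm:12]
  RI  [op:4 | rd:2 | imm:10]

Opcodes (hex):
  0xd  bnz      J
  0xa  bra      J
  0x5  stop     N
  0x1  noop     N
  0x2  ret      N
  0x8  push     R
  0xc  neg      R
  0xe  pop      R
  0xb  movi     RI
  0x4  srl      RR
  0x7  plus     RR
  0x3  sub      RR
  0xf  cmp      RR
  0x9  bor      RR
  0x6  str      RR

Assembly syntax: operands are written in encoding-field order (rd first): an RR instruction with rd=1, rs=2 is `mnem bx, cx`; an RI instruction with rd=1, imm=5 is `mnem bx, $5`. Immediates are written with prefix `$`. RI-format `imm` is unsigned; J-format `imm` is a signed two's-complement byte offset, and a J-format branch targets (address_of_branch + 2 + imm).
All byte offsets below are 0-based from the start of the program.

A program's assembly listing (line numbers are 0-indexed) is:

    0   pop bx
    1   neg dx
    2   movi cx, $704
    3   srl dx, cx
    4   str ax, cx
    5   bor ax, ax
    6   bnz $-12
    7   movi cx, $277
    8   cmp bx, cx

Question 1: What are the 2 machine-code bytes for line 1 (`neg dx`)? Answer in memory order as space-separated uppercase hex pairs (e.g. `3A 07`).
line 1 (neg): pack op=0xc:4|rd=3:2|pad=0:10 = 0xcc00; big→ cc 00

CC 00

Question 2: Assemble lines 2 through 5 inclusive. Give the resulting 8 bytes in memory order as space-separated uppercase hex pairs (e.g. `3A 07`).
BA C0 4E 00 62 00 90 00

2. movi fields op=0xb:4|rd=2:2|imm=704:10 → word bac0h → ba c0
3. srl fields op=0x4:4|rd=3:2|rs=2:2|pad=0:8 → word 4e00h → 4e 00
4. str fields op=0x6:4|rd=0:2|rs=2:2|pad=0:8 → word 6200h → 62 00
5. bor fields op=0x9:4|rd=0:2|rs=0:2|pad=0:8 → word 9000h → 90 00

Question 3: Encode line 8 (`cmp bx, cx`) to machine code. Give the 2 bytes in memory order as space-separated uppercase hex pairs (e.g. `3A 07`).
line 8 (cmp): pack op=0xf:4|rd=1:2|rs=2:2|pad=0:8 = 0xf600; big→ f6 00

F6 00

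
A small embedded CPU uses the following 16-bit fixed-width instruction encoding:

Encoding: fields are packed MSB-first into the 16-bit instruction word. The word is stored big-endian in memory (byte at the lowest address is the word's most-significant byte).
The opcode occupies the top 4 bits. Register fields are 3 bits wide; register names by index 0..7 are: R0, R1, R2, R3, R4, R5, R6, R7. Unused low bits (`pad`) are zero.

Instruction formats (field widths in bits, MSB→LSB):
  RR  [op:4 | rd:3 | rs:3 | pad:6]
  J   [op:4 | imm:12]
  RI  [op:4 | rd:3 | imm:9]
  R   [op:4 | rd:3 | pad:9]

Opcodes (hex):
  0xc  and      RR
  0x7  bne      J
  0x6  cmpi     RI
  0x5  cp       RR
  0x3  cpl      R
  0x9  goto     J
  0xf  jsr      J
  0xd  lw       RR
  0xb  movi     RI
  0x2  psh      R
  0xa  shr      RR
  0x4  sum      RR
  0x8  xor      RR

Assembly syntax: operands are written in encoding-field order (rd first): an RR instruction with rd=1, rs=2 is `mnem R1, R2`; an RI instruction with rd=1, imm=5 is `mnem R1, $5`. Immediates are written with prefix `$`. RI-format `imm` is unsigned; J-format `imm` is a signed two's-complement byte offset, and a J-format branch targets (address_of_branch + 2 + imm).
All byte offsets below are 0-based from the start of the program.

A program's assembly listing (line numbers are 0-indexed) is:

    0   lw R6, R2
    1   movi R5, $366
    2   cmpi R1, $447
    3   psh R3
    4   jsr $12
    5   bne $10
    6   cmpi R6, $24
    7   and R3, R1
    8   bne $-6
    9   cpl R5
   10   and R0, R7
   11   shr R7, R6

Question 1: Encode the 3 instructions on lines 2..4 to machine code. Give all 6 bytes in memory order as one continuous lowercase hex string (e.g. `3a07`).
line 2 (cmpi): pack op=0x6:4|rd=1:3|imm=447:9 = 0x63bf; big→ 63 bf
line 3 (psh): pack op=0x2:4|rd=3:3|pad=0:9 = 0x2600; big→ 26 00
line 4 (jsr): pack op=0xf:4|imm=12:12 = 0xf00c; big→ f0 0c

63bf2600f00c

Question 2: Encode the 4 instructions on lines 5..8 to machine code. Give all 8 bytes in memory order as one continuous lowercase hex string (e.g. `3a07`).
700a6c18c6407ffa

line 5 (bne): pack op=0x7:4|imm=10:12 = 0x700a; big→ 70 0a
line 6 (cmpi): pack op=0x6:4|rd=6:3|imm=24:9 = 0x6c18; big→ 6c 18
line 7 (and): pack op=0xc:4|rd=3:3|rs=1:3|pad=0:6 = 0xc640; big→ c6 40
line 8 (bne): pack op=0x7:4|imm=-6:12 = 0x7ffa; big→ 7f fa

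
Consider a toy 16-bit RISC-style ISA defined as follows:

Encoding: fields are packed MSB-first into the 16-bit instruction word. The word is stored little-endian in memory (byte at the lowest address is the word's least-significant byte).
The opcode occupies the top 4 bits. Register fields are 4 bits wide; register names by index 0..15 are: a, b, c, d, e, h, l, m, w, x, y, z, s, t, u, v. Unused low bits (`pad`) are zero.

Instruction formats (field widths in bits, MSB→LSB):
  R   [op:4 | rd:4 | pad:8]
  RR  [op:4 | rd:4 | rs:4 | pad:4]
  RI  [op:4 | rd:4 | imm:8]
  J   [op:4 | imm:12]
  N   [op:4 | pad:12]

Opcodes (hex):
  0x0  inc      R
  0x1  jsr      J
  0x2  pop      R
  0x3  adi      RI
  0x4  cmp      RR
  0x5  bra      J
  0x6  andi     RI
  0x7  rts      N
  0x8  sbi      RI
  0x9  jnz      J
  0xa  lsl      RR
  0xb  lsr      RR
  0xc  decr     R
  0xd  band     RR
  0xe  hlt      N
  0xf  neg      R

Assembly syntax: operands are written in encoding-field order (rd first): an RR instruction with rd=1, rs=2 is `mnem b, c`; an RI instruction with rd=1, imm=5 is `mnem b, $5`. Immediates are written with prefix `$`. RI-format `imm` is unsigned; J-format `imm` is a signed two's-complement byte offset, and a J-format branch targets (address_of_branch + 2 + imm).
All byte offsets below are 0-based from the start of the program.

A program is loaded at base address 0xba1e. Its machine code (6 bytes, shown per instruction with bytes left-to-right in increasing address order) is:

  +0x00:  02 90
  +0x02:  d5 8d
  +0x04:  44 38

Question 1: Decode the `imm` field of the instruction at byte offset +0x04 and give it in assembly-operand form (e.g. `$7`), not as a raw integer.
+0x04: 44 38 ⇒ word 0x3844 (little)
  top 4b → 0x3 → adi [RI]
  rd@[11:8]=0x8 ⇒ w
  imm@[7:0]=0x44 ⇒ $68

$68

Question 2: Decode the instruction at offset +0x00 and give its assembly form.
jnz $2

+0x00: 02 90 ⇒ word 0x9002 (little)
  opcode bits[15:12]=0x9: jnz/J
  imm: (w>>0)&0xfff=0x2 → $2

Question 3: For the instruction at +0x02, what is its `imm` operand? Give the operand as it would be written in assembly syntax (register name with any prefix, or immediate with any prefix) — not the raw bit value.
$213

[02] d5 8d → 0x8dd5
  op=0x8dd5>>12=0x8 ⇒ sbi (RI)
  rd: (w>>8)&0xf=0xd → t
  imm: (w>>0)&0xff=0xd5 → $213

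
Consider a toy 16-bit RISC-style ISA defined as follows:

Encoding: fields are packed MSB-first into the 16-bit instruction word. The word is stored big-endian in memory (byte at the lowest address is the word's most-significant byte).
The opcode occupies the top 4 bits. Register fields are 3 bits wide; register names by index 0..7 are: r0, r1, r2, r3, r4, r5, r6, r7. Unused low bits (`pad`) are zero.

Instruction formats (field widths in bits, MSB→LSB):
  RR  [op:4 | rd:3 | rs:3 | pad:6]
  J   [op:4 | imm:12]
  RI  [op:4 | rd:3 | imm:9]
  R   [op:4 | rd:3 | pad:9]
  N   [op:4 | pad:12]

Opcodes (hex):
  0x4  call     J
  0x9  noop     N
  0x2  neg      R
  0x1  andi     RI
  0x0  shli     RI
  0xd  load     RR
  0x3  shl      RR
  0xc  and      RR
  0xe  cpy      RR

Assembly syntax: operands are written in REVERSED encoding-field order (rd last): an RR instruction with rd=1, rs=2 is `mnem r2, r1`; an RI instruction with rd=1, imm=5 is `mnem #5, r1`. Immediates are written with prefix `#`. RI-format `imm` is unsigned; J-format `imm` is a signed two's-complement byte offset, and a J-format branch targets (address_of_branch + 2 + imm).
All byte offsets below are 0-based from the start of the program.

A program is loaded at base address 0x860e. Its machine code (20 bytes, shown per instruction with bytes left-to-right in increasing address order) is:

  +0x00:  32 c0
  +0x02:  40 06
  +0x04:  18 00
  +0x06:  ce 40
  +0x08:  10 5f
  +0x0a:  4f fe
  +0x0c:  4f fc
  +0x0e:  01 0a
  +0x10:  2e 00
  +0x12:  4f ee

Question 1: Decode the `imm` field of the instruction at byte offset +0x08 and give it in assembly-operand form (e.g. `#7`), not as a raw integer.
@+08  big-endian(10 5f) = 0x105f
  op=0x105f>>12=0x1 ⇒ andi (RI)
  [11:9] rd=0 = r0
  [8:0] imm=95 = #95

#95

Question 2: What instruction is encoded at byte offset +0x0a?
off 0x0a: read 4f fe as big → 0x4ffe
  top 4b → 0x4 → call [J]
  imm@[11:0]=0xffe (s12→-2) ⇒ #-2

call #-2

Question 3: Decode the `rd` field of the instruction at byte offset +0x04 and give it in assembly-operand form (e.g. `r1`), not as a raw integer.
r4

@+04  big-endian(18 00) = 0x1800
  opcode bits[15:12]=0x1: andi/RI
  rd: (w>>9)&0x7=0x4 → r4
  imm: (w>>0)&0x1ff=0x0 → #0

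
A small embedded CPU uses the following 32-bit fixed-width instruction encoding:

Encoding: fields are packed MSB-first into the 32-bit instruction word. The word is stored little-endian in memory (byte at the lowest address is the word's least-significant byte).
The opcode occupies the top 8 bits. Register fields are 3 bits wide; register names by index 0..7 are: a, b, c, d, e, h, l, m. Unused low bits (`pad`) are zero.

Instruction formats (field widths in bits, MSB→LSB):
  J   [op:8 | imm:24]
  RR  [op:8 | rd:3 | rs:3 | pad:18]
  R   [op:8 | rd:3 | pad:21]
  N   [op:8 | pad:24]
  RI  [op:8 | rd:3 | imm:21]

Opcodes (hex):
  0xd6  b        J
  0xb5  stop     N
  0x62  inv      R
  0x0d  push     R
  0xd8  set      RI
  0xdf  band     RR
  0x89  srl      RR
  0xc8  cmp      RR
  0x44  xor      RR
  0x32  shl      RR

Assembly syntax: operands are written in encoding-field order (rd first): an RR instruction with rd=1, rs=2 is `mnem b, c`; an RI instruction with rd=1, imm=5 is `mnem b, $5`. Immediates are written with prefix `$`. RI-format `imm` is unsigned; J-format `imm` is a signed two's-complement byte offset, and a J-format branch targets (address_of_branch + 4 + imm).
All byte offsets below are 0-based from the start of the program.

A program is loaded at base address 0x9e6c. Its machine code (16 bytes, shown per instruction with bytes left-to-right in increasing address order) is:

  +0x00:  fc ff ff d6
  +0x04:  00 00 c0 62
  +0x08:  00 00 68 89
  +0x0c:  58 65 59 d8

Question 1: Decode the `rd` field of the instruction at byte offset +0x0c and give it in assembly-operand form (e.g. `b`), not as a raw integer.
[0c] 58 65 59 d8 → 0xd8596558
  op=0xd8596558>>24=0xd8 ⇒ set (RI)
  [23:21] rd=2 = c
  [20:0] imm=1664344 = $1664344

c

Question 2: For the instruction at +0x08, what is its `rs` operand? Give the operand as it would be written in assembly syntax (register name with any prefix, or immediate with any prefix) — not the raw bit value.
@+08  little-endian(00 00 68 89) = 0x89680000
  op=0x89680000>>24=0x89 ⇒ srl (RR)
  rd@[23:21]=0x3 ⇒ d
  rs@[20:18]=0x2 ⇒ c

c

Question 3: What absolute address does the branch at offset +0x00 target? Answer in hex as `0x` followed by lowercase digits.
off 0x00: read fc ff ff d6 as little → 0xd6fffffc
  op=0xd6fffffc>>24=0xd6 ⇒ b (J)
  [23:0] imm=16777212 (s24→-4) = $-4
  target = base 0x9e6c + off 0x00 + 4 + imm -4 = 0x9e6c

0x9e6c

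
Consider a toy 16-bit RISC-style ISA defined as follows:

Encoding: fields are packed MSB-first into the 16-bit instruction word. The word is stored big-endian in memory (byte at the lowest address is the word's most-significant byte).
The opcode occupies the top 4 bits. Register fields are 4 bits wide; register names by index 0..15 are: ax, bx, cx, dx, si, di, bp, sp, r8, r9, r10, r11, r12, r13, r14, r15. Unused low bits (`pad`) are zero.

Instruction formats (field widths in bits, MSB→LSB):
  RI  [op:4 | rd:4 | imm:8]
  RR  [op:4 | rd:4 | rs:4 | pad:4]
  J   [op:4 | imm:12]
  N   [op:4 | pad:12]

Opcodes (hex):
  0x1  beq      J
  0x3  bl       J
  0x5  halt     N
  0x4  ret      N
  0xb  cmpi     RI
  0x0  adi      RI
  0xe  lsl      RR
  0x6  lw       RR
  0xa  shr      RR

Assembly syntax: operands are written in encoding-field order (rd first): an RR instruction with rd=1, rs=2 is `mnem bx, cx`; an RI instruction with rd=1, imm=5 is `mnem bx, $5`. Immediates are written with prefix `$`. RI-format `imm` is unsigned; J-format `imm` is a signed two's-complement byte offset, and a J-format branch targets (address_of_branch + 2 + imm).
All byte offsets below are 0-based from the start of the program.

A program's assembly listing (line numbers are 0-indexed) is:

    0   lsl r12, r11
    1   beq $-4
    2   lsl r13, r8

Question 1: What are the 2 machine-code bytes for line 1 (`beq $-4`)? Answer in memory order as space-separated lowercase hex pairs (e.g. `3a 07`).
1f fc

line 1 (beq): pack op=0x1:4|imm=-4:12 = 0x1ffc; big→ 1f fc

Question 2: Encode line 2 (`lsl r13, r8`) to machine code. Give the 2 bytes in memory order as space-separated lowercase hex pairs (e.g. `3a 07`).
ed 80

L2: lsl op=0xe:4|rd=13:4|rs=8:4|pad=0:4 ⇒ 0xed80 ⇒ big ed 80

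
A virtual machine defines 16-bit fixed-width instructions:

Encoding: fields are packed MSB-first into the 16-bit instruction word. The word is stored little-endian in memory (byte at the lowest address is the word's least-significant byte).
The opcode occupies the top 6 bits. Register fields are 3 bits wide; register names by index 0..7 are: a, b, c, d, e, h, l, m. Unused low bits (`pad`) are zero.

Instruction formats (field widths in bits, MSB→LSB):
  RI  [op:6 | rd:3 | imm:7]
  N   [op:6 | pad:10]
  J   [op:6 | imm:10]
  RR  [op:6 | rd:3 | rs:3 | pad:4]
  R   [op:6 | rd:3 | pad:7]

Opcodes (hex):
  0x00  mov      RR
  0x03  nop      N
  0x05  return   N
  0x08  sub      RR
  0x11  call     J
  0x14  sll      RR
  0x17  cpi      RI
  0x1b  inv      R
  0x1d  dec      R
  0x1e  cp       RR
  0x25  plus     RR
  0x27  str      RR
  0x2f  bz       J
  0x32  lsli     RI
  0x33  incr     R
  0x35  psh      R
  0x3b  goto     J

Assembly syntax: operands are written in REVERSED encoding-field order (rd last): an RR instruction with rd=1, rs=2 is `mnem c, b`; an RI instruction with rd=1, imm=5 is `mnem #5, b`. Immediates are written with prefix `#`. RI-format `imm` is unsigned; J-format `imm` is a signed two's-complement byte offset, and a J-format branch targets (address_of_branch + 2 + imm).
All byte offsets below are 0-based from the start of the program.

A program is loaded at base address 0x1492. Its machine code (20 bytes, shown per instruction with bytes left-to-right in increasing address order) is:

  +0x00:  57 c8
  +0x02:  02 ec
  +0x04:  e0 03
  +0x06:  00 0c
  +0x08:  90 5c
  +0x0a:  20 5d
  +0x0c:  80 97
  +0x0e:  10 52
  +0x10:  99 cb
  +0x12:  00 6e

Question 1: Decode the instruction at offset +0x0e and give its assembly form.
off 0x0e: read 10 52 as little → 0x5210
  op=0x5210>>10=0x14 ⇒ sll (RR)
  rd: (w>>7)&0x7=0x4 → e
  rs: (w>>4)&0x7=0x1 → b

sll b, e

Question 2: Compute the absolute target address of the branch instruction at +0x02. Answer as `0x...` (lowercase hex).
0x1498

[02] 02 ec → 0xec02
  opcode bits[15:10]=0x3b: goto/J
  [9:0] imm=2 = #2
  target = base 0x1492 + off 0x02 + 2 + imm 2 = 0x1498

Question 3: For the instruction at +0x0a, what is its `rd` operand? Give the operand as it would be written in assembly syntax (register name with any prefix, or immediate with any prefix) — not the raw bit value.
off 0x0a: read 20 5d as little → 0x5d20
  opcode bits[15:10]=0x17: cpi/RI
  rd: (w>>7)&0x7=0x2 → c
  imm: (w>>0)&0x7f=0x20 → #32

c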